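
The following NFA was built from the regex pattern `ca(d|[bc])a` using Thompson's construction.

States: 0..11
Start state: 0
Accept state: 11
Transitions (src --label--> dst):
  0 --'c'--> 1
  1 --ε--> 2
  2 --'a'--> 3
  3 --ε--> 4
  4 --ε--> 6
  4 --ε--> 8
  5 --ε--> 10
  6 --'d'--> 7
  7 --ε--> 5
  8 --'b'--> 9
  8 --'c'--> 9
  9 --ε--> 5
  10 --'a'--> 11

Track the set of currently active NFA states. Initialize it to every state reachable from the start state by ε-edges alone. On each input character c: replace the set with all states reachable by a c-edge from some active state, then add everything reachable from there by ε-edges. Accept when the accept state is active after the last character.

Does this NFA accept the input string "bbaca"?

start: ε-closure({0}) = {0}
'b' @ 1: {}  — state set empty
rest 'baca' ignored (set empty)
final: {}; accept 11 not in set

Answer: REJECT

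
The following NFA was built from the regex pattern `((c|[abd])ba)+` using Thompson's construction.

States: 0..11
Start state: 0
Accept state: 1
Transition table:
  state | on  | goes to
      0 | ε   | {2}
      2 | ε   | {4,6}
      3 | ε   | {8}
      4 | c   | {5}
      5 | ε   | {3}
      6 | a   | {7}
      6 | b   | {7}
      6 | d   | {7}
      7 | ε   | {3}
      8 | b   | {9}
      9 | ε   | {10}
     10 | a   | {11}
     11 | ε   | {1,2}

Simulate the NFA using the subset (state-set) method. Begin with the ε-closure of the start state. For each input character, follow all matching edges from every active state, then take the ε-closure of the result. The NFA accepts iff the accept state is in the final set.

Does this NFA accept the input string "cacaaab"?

start: ε-closure({0}) = {0,2,4,6}
'c' @ 1: {3,5,8}
'a' @ 2: {}  — no active states
rest 'caaab' ignored (set empty)
end set {} — state 1 not in

Answer: REJECT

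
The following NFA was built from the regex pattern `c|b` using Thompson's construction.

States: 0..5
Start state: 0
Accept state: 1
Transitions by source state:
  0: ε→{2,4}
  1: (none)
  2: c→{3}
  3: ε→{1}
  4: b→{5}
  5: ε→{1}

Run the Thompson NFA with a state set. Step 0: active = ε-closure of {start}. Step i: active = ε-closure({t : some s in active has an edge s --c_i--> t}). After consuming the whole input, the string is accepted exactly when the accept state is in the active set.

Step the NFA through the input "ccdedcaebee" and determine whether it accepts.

Answer: REJECT

Derivation:
start: ε-closure({0}) = {0,2,4}
'c' @ 1: {1,3}  [accepting]
'c' @ 2: {}  — state set empty
rest 'dedcaebee' ignored (set empty)
final: {}; accept 1 not in set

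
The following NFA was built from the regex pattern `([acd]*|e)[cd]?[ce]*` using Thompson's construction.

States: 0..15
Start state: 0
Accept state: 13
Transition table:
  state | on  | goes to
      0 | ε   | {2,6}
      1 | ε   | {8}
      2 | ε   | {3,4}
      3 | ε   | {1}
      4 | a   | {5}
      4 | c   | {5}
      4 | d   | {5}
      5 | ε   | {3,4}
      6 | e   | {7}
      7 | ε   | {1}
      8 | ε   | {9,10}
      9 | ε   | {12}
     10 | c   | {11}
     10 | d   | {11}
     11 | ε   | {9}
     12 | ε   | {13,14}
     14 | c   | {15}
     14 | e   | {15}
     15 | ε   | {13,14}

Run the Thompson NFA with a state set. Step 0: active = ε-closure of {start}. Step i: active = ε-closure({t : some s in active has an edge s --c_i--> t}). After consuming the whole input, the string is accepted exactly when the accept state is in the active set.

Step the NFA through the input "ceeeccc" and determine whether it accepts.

Answer: ACCEPT

Derivation:
S₀ = ε-closure({0}) = {0,1,2,3,4,6,8,9,10,12,13,14}
'c' @ 1: {1,3,4,5,8,9,10,11,12,13,14,15}  (accept∈set)
'e' @ 2: {13,14,15}  (accept∈set)
'e' @ 3: {13,14,15}  (accept∈set)
'e' @ 4: {13,14,15}  (accept∈set)
'c' @ 5: {13,14,15}  (accept∈set)
'c' @ 6: {13,14,15}  (accept∈set)
'c' @ 7: {13,14,15}  (accept∈set)
after full input: {13,14,15}  (accept=13 in)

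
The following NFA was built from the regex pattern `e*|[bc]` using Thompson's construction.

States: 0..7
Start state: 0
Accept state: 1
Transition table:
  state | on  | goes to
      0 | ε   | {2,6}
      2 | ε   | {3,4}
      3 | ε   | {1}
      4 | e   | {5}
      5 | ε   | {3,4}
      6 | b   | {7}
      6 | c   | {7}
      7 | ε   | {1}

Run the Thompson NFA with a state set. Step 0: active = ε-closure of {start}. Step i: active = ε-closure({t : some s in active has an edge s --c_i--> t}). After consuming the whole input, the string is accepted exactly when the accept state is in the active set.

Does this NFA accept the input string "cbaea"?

Answer: REJECT

Steps:
start: ε-closure({0}) = {0,1,2,3,4,6}
'c' @ 1: {1,7}  ✓accept
'b' @ 2: {}  — state set empty
rest 'aea' ignored (set empty)
final: {}; accept 1 not in set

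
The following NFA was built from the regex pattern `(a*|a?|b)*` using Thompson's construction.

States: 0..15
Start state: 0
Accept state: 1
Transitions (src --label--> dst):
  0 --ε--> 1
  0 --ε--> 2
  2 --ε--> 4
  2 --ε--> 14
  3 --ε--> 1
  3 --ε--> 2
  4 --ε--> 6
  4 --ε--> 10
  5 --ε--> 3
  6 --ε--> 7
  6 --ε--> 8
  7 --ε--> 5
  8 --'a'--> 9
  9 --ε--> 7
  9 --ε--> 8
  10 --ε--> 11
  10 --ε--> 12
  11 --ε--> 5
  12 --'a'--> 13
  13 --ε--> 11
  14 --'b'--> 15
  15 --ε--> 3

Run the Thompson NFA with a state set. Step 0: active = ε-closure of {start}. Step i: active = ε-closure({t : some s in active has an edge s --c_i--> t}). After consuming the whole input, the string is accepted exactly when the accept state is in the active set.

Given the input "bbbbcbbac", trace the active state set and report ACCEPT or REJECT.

S₀ = ε-closure({0}) = {0,1,2,3,4,5,6,7,8,10,11,12,14}
'b' @ 1: {1,2,3,4,5,6,7,8,10,11,12,14,15}  [accepting]
'b' @ 2: {1,2,3,4,5,6,7,8,10,11,12,14,15}  [accepting]
'b' @ 3: {1,2,3,4,5,6,7,8,10,11,12,14,15}  [accepting]
'b' @ 4: {1,2,3,4,5,6,7,8,10,11,12,14,15}  [accepting]
'c' @ 5: {}  — state set empty
rest 'bbac' ignored (set empty)
after full input: {}  (accept=1 not in)

Answer: REJECT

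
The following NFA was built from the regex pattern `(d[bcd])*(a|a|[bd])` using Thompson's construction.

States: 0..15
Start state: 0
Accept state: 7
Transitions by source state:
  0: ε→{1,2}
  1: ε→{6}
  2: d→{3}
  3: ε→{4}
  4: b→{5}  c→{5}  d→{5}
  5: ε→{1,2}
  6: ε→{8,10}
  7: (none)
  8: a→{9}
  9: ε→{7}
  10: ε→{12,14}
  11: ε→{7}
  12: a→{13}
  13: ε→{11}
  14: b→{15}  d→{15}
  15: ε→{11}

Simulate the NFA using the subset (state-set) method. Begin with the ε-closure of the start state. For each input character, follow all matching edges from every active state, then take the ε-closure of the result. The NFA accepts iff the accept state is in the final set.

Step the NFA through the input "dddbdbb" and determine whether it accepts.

S₀ = ε-closure({0}) = {0,1,2,6,8,10,12,14}
'd' @ 1: {3,4,7,11,15}  [accepting]
'd' @ 2: {1,2,5,6,8,10,12,14}
'd' @ 3: {3,4,7,11,15}  [accepting]
'b' @ 4: {1,2,5,6,8,10,12,14}
'd' @ 5: {3,4,7,11,15}  [accepting]
'b' @ 6: {1,2,5,6,8,10,12,14}
'b' @ 7: {7,11,15}  [accepting]
final: {7,11,15}; accept 7 in set

Answer: ACCEPT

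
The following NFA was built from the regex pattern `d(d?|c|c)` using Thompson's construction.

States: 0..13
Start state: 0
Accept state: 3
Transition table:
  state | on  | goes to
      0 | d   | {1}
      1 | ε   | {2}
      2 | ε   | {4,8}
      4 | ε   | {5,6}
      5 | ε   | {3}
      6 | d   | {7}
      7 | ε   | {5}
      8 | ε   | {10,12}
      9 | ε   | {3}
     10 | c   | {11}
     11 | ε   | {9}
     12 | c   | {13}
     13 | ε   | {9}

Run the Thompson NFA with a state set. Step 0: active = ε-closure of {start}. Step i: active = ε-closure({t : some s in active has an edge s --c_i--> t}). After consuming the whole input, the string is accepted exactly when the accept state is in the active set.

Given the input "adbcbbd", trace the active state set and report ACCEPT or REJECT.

Answer: REJECT

Steps:
S₀ = ε-closure({0}) = {0}
'a' @ 1: {}  — state set empty
rest 'dbcbbd' ignored (set empty)
after full input: {}  (accept=3 not in)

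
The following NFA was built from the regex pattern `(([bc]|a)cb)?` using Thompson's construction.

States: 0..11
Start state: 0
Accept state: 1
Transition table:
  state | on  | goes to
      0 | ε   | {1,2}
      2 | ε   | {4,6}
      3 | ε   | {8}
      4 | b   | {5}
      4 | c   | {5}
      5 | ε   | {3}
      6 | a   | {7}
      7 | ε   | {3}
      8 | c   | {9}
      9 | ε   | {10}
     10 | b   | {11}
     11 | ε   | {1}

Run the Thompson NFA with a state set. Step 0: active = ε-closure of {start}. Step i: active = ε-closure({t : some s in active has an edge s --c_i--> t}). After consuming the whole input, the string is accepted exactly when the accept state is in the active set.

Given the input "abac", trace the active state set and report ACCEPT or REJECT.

start: ε-closure({0}) = {0,1,2,4,6}
'a' @ 1: {3,7,8}
'b' @ 2: {}  — dead — no transitions
rest 'ac' ignored (set empty)
final: {}; accept 1 not in set

Answer: REJECT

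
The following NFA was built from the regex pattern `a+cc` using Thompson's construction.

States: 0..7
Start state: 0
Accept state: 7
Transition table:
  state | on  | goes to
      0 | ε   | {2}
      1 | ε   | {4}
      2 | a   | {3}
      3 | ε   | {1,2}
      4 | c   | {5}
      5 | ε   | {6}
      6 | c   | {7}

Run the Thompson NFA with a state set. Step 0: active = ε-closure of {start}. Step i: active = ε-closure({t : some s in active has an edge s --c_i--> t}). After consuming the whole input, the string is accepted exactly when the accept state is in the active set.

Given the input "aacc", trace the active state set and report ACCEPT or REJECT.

Answer: ACCEPT

Derivation:
S₀ = ε-closure({0}) = {0,2}
'a' @ 1: {1,2,3,4}
'a' @ 2: {1,2,3,4}
'c' @ 3: {5,6}
'c' @ 4: {7}  (accept∈set)
final: {7}; accept 7 in set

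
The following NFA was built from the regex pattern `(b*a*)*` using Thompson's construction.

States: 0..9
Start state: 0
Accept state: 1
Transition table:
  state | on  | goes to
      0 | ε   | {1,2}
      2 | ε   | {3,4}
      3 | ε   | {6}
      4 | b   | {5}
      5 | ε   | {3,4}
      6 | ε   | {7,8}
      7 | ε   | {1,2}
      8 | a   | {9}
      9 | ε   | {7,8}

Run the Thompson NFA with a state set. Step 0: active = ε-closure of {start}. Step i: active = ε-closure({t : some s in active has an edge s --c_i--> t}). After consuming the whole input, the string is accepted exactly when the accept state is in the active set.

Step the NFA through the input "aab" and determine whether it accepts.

Answer: ACCEPT

Derivation:
initial (ε-close {0}): {0,1,2,3,4,6,7,8}
'a' @ 1: {1,2,3,4,6,7,8,9}  [accepting]
'a' @ 2: {1,2,3,4,6,7,8,9}  [accepting]
'b' @ 3: {1,2,3,4,5,6,7,8}  [accepting]
after full input: {1,2,3,4,5,6,7,8}  (accept=1 in)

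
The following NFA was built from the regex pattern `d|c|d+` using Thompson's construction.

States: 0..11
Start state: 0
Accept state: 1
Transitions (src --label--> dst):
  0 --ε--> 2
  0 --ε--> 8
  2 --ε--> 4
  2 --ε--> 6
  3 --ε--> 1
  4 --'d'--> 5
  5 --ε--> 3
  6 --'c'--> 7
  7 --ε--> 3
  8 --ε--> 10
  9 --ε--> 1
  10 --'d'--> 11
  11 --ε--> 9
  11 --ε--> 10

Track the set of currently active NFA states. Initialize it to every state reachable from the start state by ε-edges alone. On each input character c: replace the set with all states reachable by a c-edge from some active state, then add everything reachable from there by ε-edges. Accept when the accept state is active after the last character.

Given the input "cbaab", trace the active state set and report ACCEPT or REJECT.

S₀ = ε-closure({0}) = {0,2,4,6,8,10}
'c' @ 1: {1,3,7}  [accepting]
'b' @ 2: {}  — state set empty
rest 'aab' ignored (set empty)
after full input: {}  (accept=1 not in)

Answer: REJECT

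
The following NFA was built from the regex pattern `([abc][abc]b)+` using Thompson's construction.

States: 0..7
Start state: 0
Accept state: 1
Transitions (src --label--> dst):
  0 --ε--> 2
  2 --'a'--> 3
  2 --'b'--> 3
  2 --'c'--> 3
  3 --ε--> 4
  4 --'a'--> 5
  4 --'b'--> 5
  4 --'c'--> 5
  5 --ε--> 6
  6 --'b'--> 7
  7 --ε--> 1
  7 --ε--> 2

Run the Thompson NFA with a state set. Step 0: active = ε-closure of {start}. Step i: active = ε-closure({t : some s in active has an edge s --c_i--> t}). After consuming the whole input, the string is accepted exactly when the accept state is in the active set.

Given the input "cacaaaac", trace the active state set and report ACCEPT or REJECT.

Answer: REJECT

Trace:
S₀ = ε-closure({0}) = {0,2}
'c' @ 1: {3,4}
'a' @ 2: {5,6}
'c' @ 3: {}  — no active states
rest 'aaaac' ignored (set empty)
final: {}; accept 1 not in set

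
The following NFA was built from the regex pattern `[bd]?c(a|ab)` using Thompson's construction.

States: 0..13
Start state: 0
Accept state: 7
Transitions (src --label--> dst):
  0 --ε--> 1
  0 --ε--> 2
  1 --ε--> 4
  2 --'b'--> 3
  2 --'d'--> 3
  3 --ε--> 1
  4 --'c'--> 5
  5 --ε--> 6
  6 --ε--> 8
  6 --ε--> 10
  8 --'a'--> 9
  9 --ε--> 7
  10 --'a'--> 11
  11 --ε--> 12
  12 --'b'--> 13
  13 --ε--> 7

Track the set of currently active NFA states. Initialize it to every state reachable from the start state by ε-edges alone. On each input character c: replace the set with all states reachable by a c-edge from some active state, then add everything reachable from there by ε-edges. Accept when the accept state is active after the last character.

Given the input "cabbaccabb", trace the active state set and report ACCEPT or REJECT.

Answer: REJECT

Steps:
S₀ = ε-closure({0}) = {0,1,2,4}
'c' @ 1: {5,6,8,10}
'a' @ 2: {7,9,11,12}  [accepting]
'b' @ 3: {7,13}  [accepting]
'b' @ 4: {}  — no active states
rest 'accabb' ignored (set empty)
end set {} — state 7 not in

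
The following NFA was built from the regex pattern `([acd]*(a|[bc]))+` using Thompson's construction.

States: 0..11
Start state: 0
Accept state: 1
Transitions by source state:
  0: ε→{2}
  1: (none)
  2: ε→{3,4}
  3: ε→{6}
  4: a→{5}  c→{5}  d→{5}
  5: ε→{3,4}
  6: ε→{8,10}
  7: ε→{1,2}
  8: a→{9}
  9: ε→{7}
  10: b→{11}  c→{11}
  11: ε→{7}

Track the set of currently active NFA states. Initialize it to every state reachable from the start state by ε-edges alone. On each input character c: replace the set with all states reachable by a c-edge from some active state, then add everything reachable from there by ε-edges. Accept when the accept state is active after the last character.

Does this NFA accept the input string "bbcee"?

Answer: REJECT

Steps:
S₀ = ε-closure({0}) = {0,2,3,4,6,8,10}
'b' @ 1: {1,2,3,4,6,7,8,10,11}  (accept∈set)
'b' @ 2: {1,2,3,4,6,7,8,10,11}  (accept∈set)
'c' @ 3: {1,2,3,4,5,6,7,8,10,11}  (accept∈set)
'e' @ 4: {}  — no active states
rest 'e' ignored (set empty)
end set {} — state 1 not in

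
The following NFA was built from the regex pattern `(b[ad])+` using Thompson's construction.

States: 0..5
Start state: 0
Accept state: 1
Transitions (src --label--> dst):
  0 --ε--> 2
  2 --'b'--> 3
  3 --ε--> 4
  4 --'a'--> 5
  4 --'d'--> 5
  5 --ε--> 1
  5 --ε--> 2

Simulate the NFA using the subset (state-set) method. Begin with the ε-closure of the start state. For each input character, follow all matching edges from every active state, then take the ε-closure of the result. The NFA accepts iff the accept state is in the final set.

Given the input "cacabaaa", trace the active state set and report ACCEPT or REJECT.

Answer: REJECT

Derivation:
initial (ε-close {0}): {0,2}
'c' @ 1: {}  — dead — no transitions
rest 'acabaaa' ignored (set empty)
end set {} — state 1 not in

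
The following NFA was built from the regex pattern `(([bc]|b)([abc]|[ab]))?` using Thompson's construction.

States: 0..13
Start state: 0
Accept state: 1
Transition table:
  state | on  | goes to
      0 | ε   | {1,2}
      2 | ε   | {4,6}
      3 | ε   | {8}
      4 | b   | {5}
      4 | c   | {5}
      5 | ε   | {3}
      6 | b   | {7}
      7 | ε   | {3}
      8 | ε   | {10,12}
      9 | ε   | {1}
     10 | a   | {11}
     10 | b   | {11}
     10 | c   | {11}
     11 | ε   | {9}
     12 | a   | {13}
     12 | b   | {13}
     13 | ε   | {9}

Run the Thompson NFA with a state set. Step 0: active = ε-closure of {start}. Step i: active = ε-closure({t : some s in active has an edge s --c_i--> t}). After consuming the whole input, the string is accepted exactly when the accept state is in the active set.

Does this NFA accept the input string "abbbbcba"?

Answer: REJECT

Trace:
initial (ε-close {0}): {0,1,2,4,6}
'a' @ 1: {}  — state set empty
rest 'bbbbcba' ignored (set empty)
after full input: {}  (accept=1 not in)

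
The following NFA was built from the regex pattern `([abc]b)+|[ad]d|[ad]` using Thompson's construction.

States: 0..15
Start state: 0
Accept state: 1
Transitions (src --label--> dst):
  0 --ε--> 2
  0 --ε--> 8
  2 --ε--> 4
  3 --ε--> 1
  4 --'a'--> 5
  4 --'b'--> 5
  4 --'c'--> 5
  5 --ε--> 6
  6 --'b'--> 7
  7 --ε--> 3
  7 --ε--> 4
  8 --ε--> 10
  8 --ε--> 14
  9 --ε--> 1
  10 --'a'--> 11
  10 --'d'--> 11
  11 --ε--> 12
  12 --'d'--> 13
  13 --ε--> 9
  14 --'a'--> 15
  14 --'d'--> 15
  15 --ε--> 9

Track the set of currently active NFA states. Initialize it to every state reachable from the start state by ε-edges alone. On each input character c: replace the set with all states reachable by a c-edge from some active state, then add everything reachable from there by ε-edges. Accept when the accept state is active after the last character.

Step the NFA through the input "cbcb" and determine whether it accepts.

Answer: ACCEPT

Derivation:
S₀ = ε-closure({0}) = {0,2,4,8,10,14}
'c' @ 1: {5,6}
'b' @ 2: {1,3,4,7}  (accept∈set)
'c' @ 3: {5,6}
'b' @ 4: {1,3,4,7}  (accept∈set)
after full input: {1,3,4,7}  (accept=1 in)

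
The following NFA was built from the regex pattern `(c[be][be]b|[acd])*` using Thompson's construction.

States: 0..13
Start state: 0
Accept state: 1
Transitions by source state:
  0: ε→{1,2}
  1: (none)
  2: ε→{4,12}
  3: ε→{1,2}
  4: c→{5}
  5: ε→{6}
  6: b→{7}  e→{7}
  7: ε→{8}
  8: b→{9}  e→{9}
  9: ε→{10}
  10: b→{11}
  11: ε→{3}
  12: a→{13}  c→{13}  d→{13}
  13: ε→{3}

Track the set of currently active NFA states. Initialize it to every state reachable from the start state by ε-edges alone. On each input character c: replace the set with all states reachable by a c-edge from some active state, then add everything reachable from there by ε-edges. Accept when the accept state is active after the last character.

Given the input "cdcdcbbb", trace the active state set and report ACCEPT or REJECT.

Answer: ACCEPT

Derivation:
S₀ = ε-closure({0}) = {0,1,2,4,12}
'c' @ 1: {1,2,3,4,5,6,12,13}  ✓accept
'd' @ 2: {1,2,3,4,12,13}  ✓accept
'c' @ 3: {1,2,3,4,5,6,12,13}  ✓accept
'd' @ 4: {1,2,3,4,12,13}  ✓accept
'c' @ 5: {1,2,3,4,5,6,12,13}  ✓accept
'b' @ 6: {7,8}
'b' @ 7: {9,10}
'b' @ 8: {1,2,3,4,11,12}  ✓accept
after full input: {1,2,3,4,11,12}  (accept=1 in)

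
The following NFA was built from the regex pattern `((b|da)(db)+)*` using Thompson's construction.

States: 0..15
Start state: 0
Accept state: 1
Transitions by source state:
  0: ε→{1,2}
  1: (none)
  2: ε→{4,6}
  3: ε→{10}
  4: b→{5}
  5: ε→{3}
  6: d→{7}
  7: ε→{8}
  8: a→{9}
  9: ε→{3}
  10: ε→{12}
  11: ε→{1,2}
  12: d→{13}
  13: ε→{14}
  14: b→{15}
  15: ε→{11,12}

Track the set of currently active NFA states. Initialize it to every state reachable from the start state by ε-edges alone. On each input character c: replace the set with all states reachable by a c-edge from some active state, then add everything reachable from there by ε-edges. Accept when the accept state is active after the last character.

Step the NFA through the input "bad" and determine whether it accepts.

S₀ = ε-closure({0}) = {0,1,2,4,6}
'b' @ 1: {3,5,10,12}
'a' @ 2: {}  — dead — no transitions
rest 'd' ignored (set empty)
after full input: {}  (accept=1 not in)

Answer: REJECT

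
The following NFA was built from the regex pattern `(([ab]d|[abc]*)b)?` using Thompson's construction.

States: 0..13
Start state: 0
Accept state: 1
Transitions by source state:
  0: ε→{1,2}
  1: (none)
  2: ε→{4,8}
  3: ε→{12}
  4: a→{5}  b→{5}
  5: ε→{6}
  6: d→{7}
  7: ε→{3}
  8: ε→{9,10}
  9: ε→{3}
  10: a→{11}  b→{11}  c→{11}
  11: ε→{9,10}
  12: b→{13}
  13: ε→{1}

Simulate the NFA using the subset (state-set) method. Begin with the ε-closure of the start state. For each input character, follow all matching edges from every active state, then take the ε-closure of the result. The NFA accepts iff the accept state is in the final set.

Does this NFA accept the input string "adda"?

Answer: REJECT

Steps:
S₀ = ε-closure({0}) = {0,1,2,3,4,8,9,10,12}
'a' @ 1: {3,5,6,9,10,11,12}
'd' @ 2: {3,7,12}
'd' @ 3: {}  — no active states
rest 'a' ignored (set empty)
end set {} — state 1 not in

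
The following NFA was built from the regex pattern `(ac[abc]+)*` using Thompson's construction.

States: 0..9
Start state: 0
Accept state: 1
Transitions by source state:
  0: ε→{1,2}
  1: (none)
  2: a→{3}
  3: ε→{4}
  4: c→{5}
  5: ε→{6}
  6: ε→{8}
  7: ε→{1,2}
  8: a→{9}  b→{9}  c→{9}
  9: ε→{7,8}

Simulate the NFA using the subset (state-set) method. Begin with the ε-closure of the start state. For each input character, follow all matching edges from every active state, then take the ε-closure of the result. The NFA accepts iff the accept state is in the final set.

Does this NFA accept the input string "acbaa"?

S₀ = ε-closure({0}) = {0,1,2}
'a' @ 1: {3,4}
'c' @ 2: {5,6,8}
'b' @ 3: {1,2,7,8,9}  [accepting]
'a' @ 4: {1,2,3,4,7,8,9}  [accepting]
'a' @ 5: {1,2,3,4,7,8,9}  [accepting]
after full input: {1,2,3,4,7,8,9}  (accept=1 in)

Answer: ACCEPT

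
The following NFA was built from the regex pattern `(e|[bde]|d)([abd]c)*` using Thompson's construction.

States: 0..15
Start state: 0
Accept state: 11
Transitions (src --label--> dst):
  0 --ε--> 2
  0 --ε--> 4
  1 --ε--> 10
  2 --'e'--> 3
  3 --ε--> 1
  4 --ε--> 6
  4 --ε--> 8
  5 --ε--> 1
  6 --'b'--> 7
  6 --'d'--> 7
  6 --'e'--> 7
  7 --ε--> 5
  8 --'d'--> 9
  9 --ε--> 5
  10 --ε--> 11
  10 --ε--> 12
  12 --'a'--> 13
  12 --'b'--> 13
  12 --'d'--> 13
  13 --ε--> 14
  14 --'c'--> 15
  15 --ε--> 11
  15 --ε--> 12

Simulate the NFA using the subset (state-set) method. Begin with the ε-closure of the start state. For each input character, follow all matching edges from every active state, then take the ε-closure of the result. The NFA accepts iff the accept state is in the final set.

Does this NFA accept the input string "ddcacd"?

Answer: REJECT

Trace:
initial (ε-close {0}): {0,2,4,6,8}
'd' @ 1: {1,5,7,9,10,11,12}  ✓accept
'd' @ 2: {13,14}
'c' @ 3: {11,12,15}  ✓accept
'a' @ 4: {13,14}
'c' @ 5: {11,12,15}  ✓accept
'd' @ 6: {13,14}
end set {13,14} — state 11 not in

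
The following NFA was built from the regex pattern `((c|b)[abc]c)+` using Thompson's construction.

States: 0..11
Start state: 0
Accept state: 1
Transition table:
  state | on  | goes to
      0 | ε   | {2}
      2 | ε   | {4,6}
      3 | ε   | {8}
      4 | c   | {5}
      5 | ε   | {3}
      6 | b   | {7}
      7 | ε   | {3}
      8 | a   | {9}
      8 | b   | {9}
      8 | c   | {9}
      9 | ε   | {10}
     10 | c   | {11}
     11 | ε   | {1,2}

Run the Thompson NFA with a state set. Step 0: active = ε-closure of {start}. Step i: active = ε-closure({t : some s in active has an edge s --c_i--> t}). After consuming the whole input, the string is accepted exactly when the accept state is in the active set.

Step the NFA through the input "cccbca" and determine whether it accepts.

Answer: REJECT

Derivation:
initial (ε-close {0}): {0,2,4,6}
'c' @ 1: {3,5,8}
'c' @ 2: {9,10}
'c' @ 3: {1,2,4,6,11}  (accept∈set)
'b' @ 4: {3,7,8}
'c' @ 5: {9,10}
'a' @ 6: {}  — dead — no transitions
end set {} — state 1 not in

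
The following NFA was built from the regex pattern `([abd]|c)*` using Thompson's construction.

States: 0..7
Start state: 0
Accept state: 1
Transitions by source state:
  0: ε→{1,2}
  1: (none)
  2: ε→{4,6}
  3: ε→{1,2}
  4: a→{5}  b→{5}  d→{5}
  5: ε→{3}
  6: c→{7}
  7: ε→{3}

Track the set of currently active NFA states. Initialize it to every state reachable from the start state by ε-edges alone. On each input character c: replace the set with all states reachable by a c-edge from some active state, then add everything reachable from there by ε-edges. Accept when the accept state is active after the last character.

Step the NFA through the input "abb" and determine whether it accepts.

Answer: ACCEPT

Steps:
start: ε-closure({0}) = {0,1,2,4,6}
'a' @ 1: {1,2,3,4,5,6}  ✓accept
'b' @ 2: {1,2,3,4,5,6}  ✓accept
'b' @ 3: {1,2,3,4,5,6}  ✓accept
after full input: {1,2,3,4,5,6}  (accept=1 in)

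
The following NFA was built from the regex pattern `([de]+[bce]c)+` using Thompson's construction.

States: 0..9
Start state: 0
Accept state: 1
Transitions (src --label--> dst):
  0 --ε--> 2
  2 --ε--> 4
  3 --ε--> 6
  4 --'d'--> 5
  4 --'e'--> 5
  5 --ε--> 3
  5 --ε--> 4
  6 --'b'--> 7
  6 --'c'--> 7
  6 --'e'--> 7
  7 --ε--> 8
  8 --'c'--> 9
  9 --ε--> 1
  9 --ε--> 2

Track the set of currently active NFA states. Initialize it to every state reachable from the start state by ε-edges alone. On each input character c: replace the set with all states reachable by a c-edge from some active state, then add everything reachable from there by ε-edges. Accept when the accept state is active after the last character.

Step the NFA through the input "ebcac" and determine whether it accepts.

S₀ = ε-closure({0}) = {0,2,4}
'e' @ 1: {3,4,5,6}
'b' @ 2: {7,8}
'c' @ 3: {1,2,4,9}  [accepting]
'a' @ 4: {}  — no active states
rest 'c' ignored (set empty)
after full input: {}  (accept=1 not in)

Answer: REJECT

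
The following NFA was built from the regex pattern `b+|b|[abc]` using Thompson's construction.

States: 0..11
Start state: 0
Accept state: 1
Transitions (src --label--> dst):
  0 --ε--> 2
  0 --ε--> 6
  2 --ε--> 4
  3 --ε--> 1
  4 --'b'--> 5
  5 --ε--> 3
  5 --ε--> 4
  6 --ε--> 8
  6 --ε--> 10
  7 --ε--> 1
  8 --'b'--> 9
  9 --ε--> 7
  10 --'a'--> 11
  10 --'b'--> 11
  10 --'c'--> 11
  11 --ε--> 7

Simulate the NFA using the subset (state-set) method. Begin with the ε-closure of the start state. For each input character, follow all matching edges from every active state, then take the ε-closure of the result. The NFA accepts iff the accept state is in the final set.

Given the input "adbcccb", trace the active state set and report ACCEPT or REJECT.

Answer: REJECT

Steps:
initial (ε-close {0}): {0,2,4,6,8,10}
'a' @ 1: {1,7,11}  ✓accept
'd' @ 2: {}  — state set empty
rest 'bcccb' ignored (set empty)
after full input: {}  (accept=1 not in)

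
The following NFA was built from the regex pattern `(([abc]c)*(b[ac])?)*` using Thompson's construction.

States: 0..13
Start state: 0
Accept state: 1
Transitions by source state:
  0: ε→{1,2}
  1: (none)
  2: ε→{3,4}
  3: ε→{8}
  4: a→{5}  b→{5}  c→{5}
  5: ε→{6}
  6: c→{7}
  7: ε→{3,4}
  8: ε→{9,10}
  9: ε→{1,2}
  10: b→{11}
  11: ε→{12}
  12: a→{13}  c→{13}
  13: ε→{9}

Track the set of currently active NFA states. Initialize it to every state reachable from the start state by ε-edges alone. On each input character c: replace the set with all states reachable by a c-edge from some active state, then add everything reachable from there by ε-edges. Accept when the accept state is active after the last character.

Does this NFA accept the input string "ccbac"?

Answer: REJECT

Trace:
S₀ = ε-closure({0}) = {0,1,2,3,4,8,9,10}
'c' @ 1: {5,6}
'c' @ 2: {1,2,3,4,7,8,9,10}  [accepting]
'b' @ 3: {5,6,11,12}
'a' @ 4: {1,2,3,4,8,9,10,13}  [accepting]
'c' @ 5: {5,6}
end set {5,6} — state 1 not in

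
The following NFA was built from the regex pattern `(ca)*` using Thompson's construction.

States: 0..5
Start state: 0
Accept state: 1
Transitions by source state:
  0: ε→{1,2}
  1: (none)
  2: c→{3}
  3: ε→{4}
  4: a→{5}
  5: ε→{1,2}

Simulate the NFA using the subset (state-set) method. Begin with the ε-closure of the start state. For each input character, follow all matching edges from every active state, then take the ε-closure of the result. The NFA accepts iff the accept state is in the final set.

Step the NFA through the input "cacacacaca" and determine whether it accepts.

Answer: ACCEPT

Steps:
S₀ = ε-closure({0}) = {0,1,2}
'c' @ 1: {3,4}
'a' @ 2: {1,2,5}  (accept∈set)
'c' @ 3: {3,4}
'a' @ 4: {1,2,5}  (accept∈set)
'c' @ 5: {3,4}
'a' @ 6: {1,2,5}  (accept∈set)
'c' @ 7: {3,4}
'a' @ 8: {1,2,5}  (accept∈set)
'c' @ 9: {3,4}
'a' @ 10: {1,2,5}  (accept∈set)
end set {1,2,5} — state 1 in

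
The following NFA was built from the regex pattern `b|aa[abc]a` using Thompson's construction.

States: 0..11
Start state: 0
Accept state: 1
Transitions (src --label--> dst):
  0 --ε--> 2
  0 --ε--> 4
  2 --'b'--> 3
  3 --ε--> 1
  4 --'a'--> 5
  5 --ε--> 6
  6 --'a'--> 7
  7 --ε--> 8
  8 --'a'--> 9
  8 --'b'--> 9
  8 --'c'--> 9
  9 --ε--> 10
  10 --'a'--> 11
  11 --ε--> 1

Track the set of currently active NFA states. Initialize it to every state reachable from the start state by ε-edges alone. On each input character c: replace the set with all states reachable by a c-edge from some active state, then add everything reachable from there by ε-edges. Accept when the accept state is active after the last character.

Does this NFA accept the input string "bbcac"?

start: ε-closure({0}) = {0,2,4}
'b' @ 1: {1,3}  (accept∈set)
'b' @ 2: {}  — state set empty
rest 'cac' ignored (set empty)
end set {} — state 1 not in

Answer: REJECT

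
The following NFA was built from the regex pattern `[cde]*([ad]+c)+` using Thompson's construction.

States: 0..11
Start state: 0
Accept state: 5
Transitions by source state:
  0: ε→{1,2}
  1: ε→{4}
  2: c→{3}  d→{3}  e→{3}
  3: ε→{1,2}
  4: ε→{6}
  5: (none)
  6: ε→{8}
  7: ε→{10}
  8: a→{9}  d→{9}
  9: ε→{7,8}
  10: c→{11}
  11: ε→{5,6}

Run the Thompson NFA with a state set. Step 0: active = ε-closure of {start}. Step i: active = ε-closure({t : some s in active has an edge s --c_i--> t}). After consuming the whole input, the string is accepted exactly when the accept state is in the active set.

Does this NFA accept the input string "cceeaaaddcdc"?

Answer: ACCEPT

Trace:
initial (ε-close {0}): {0,1,2,4,6,8}
'c' @ 1: {1,2,3,4,6,8}
'c' @ 2: {1,2,3,4,6,8}
'e' @ 3: {1,2,3,4,6,8}
'e' @ 4: {1,2,3,4,6,8}
'a' @ 5: {7,8,9,10}
'a' @ 6: {7,8,9,10}
'a' @ 7: {7,8,9,10}
'd' @ 8: {7,8,9,10}
'd' @ 9: {7,8,9,10}
'c' @ 10: {5,6,8,11}  (accept∈set)
'd' @ 11: {7,8,9,10}
'c' @ 12: {5,6,8,11}  (accept∈set)
end set {5,6,8,11} — state 5 in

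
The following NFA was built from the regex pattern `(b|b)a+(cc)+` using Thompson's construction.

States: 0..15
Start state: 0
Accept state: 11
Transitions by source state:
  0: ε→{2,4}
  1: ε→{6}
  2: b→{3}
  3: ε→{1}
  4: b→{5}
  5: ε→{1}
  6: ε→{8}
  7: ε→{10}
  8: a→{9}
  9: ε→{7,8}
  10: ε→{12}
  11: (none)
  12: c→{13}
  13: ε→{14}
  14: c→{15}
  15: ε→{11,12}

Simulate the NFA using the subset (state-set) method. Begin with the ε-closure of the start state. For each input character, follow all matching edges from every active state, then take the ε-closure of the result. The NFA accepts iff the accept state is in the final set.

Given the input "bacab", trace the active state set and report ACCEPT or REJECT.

Answer: REJECT

Derivation:
initial (ε-close {0}): {0,2,4}
'b' @ 1: {1,3,5,6,8}
'a' @ 2: {7,8,9,10,12}
'c' @ 3: {13,14}
'a' @ 4: {}  — dead — no transitions
rest 'b' ignored (set empty)
final: {}; accept 11 not in set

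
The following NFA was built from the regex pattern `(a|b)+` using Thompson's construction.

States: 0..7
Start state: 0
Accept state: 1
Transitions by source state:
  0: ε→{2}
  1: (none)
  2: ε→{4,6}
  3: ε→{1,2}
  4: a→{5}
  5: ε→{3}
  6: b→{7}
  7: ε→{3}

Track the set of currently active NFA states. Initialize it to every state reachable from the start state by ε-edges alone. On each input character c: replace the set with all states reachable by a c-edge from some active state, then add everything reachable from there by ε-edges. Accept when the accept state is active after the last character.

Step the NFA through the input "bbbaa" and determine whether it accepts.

initial (ε-close {0}): {0,2,4,6}
'b' @ 1: {1,2,3,4,6,7}  (accept∈set)
'b' @ 2: {1,2,3,4,6,7}  (accept∈set)
'b' @ 3: {1,2,3,4,6,7}  (accept∈set)
'a' @ 4: {1,2,3,4,5,6}  (accept∈set)
'a' @ 5: {1,2,3,4,5,6}  (accept∈set)
end set {1,2,3,4,5,6} — state 1 in

Answer: ACCEPT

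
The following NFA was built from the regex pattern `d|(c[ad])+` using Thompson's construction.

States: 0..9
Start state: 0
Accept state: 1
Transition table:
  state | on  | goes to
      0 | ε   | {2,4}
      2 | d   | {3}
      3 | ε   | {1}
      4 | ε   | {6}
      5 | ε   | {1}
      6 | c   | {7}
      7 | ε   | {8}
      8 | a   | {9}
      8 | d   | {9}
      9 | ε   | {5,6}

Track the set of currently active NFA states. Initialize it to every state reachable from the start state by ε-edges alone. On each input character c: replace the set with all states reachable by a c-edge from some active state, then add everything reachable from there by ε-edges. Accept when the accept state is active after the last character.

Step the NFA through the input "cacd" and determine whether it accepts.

start: ε-closure({0}) = {0,2,4,6}
'c' @ 1: {7,8}
'a' @ 2: {1,5,6,9}  (accept∈set)
'c' @ 3: {7,8}
'd' @ 4: {1,5,6,9}  (accept∈set)
final: {1,5,6,9}; accept 1 in set

Answer: ACCEPT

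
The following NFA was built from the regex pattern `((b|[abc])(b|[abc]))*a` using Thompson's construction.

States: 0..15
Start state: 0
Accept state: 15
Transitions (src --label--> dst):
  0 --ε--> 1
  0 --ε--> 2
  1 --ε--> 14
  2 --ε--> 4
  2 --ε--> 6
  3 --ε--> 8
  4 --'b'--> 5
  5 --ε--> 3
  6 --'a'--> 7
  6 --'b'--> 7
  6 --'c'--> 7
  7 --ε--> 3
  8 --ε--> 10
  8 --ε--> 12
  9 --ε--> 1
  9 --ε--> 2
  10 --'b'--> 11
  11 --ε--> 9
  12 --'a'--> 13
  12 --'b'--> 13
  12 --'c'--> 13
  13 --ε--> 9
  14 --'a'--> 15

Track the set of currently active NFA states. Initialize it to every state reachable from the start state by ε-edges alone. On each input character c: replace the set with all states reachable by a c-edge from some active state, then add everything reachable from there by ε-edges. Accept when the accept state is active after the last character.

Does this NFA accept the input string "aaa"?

start: ε-closure({0}) = {0,1,2,4,6,14}
'a' @ 1: {3,7,8,10,12,15}  ✓accept
'a' @ 2: {1,2,4,6,9,13,14}
'a' @ 3: {3,7,8,10,12,15}  ✓accept
final: {3,7,8,10,12,15}; accept 15 in set

Answer: ACCEPT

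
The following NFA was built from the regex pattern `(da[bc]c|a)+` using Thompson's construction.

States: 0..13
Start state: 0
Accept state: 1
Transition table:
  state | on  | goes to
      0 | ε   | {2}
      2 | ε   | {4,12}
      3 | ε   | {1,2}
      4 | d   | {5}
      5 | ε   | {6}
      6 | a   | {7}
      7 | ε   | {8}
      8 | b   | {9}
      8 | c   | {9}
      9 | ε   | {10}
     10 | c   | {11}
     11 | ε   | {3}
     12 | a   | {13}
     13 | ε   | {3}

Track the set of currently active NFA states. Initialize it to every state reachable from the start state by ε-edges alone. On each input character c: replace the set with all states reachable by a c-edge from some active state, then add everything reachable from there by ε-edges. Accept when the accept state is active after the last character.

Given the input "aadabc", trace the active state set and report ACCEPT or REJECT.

start: ε-closure({0}) = {0,2,4,12}
'a' @ 1: {1,2,3,4,12,13}  [accepting]
'a' @ 2: {1,2,3,4,12,13}  [accepting]
'd' @ 3: {5,6}
'a' @ 4: {7,8}
'b' @ 5: {9,10}
'c' @ 6: {1,2,3,4,11,12}  [accepting]
final: {1,2,3,4,11,12}; accept 1 in set

Answer: ACCEPT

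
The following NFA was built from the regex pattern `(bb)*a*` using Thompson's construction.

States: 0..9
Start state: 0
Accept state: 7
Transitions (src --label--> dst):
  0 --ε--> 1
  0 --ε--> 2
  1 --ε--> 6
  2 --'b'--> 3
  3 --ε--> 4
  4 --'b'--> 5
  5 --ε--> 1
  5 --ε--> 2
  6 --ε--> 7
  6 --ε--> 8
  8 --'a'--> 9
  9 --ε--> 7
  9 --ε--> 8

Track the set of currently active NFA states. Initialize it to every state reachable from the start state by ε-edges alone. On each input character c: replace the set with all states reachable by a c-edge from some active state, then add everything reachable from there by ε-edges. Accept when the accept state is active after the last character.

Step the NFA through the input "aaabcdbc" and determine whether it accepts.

initial (ε-close {0}): {0,1,2,6,7,8}
'a' @ 1: {7,8,9}  (accept∈set)
'a' @ 2: {7,8,9}  (accept∈set)
'a' @ 3: {7,8,9}  (accept∈set)
'b' @ 4: {}  — no active states
rest 'cdbc' ignored (set empty)
end set {} — state 7 not in

Answer: REJECT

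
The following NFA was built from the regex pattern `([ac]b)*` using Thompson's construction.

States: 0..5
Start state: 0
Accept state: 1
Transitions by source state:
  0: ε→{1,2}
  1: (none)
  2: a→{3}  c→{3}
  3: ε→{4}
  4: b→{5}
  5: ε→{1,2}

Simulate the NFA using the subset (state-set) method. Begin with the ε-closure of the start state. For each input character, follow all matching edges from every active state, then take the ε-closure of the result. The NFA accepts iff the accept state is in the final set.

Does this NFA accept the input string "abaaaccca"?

Answer: REJECT

Steps:
start: ε-closure({0}) = {0,1,2}
'a' @ 1: {3,4}
'b' @ 2: {1,2,5}  ✓accept
'a' @ 3: {3,4}
'a' @ 4: {}  — no active states
rest 'accca' ignored (set empty)
after full input: {}  (accept=1 not in)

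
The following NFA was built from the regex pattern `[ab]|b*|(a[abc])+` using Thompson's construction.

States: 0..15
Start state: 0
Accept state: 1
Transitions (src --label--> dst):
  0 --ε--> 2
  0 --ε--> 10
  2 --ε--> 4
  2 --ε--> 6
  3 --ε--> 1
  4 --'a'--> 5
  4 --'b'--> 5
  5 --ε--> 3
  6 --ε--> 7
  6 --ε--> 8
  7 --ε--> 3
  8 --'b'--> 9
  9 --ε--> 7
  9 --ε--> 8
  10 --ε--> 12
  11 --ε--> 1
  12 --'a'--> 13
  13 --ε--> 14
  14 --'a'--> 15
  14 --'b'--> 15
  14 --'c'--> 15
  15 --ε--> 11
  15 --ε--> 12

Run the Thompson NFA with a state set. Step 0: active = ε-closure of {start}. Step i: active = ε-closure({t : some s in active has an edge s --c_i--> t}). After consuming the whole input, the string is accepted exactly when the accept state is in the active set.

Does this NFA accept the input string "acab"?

start: ε-closure({0}) = {0,1,2,3,4,6,7,8,10,12}
'a' @ 1: {1,3,5,13,14}  ✓accept
'c' @ 2: {1,11,12,15}  ✓accept
'a' @ 3: {13,14}
'b' @ 4: {1,11,12,15}  ✓accept
end set {1,11,12,15} — state 1 in

Answer: ACCEPT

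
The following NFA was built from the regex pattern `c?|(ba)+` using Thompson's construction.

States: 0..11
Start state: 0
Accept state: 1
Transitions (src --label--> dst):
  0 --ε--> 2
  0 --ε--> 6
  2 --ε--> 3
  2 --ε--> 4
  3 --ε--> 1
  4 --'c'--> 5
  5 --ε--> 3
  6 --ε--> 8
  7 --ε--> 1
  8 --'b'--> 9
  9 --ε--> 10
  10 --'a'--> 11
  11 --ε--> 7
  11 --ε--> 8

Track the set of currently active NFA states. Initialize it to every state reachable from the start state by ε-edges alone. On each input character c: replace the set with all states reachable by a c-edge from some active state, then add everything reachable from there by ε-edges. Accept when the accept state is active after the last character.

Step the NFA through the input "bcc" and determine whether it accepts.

Answer: REJECT

Trace:
initial (ε-close {0}): {0,1,2,3,4,6,8}
'b' @ 1: {9,10}
'c' @ 2: {}  — dead — no transitions
rest 'c' ignored (set empty)
end set {} — state 1 not in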